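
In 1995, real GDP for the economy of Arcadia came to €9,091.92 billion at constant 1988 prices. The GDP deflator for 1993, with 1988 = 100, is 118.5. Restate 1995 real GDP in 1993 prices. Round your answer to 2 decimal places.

Real GDP in 1993 prices = Real GDP in 1988 prices × (P_1993/P_1988) = 9091.92 × 1.185 = 10773.93.

€10,773.93 billion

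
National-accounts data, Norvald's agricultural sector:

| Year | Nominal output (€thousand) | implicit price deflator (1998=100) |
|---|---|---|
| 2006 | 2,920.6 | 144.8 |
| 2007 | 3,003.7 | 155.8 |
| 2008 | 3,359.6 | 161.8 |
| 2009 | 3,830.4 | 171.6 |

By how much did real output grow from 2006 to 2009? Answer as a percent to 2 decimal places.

Real output 2006 = 2920.6/1.448 = 2016.99.
Real output 2009 = 3830.4/1.716 = 2232.17.
Change = 2232.17/2016.99 − 1 = 0.1067.

10.67%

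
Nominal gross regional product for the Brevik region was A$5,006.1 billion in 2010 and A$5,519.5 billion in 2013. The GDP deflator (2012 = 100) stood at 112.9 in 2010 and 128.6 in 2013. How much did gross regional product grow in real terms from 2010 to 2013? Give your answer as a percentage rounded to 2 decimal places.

-3.20%

Real gross regional product 2010 = 5006.1 / 1.129 = 4434.10.
Real gross regional product 2013 = 5519.5 / 1.286 = 4291.99.
Real growth = 4291.99 / 4434.10 − 1 = -0.0320.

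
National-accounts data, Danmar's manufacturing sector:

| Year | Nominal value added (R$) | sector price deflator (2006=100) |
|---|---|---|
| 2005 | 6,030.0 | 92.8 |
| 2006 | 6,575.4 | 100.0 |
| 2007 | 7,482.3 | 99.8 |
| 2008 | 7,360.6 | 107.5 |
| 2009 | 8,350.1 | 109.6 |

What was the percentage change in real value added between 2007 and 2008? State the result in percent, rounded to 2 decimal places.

Real value added 2007 = 7482.3/0.998 = 7497.29.
Real value added 2008 = 7360.6/1.075 = 6847.07.
Change = 6847.07/7497.29 − 1 = -0.0867.

-8.67%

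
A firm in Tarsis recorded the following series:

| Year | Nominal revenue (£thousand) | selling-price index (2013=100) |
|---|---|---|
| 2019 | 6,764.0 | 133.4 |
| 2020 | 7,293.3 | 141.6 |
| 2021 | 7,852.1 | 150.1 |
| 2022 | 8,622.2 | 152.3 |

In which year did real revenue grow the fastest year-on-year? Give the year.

2020: real = 7293.3/1.416 = 5150.64; growth vs 2019 (5070.46) = 1.58%.
2021: real = 7852.1/1.501 = 5231.25; growth vs 2020 (5150.64) = 1.57%.
2022: real = 8622.2/1.523 = 5661.33; growth vs 2021 (5231.25) = 8.22%.

2022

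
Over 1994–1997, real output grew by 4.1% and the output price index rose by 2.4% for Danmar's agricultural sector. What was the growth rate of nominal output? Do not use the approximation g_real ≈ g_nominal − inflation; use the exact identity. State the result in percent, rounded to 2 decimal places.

6.60%

(1 + g_nom) = (1 + g_real)(1 + π) = 1.0410 × 1.0240 = 1.06598.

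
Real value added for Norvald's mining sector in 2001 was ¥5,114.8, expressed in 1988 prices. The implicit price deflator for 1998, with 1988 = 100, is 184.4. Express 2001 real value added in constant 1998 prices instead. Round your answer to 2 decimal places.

¥9,431.69

Real value added in 1998 prices = Real value added in 1988 prices × (P_1998/P_1988) = 5114.8 × 1.844 = 9431.69.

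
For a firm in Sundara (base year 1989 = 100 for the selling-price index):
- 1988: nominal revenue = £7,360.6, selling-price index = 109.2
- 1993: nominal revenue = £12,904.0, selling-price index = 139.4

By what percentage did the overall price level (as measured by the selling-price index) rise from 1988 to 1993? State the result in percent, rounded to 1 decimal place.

27.7%

Price-level change = 139.4 / 109.2 − 1 = 0.2766.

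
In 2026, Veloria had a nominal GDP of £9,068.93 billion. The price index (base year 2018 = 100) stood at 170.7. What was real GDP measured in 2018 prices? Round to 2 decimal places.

Real GDP = Nominal / (price index/100) = 9068.93 / 1.707 = 5312.79.

£5,312.79 billion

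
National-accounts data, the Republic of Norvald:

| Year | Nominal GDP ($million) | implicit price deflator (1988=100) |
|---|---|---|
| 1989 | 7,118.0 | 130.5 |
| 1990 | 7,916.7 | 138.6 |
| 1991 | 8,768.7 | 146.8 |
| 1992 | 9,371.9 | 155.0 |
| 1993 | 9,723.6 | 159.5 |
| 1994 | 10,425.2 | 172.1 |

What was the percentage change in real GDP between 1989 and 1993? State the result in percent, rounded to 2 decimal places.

11.77%

Real GDP 1989 = 7118.0/1.305 = 5454.41.
Real GDP 1993 = 9723.6/1.595 = 6096.30.
Change = 6096.30/5454.41 − 1 = 0.1177.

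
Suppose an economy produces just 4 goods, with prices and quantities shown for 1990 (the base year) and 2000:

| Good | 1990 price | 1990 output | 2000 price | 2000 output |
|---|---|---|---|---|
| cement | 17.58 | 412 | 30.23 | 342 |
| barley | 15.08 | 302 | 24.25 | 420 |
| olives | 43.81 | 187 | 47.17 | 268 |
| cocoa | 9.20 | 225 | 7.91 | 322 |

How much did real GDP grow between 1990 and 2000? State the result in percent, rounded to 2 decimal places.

22.62%

Real GDP 1990 = Nominal GDP 1990 = 17.58·412 + 15.08·302 + 43.81·187 + 9.20·225 = 22059.59.
Real GDP 2000 (at 1990 prices) = 17.58·342 + 15.08·420 + 43.81·268 + 9.20·322 = 27049.44.
Real growth = 27049.44/22059.59 − 1 = 0.2262.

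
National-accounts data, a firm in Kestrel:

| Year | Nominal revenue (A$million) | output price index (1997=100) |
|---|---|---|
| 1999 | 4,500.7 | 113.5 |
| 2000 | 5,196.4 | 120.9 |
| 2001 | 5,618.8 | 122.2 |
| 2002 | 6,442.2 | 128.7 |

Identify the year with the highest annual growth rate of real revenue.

2000: real = 5196.4/1.209 = 4298.10; growth vs 1999 (3965.37) = 8.39%.
2001: real = 5618.8/1.222 = 4598.04; growth vs 2000 (4298.10) = 6.98%.
2002: real = 6442.2/1.287 = 5005.59; growth vs 2001 (4598.04) = 8.86%.

2002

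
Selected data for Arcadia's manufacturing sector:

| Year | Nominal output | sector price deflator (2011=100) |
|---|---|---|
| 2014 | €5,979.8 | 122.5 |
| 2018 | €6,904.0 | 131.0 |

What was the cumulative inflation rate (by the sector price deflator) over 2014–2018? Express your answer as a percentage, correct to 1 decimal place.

6.9%

Price-level change = 131.0 / 122.5 − 1 = 0.0694.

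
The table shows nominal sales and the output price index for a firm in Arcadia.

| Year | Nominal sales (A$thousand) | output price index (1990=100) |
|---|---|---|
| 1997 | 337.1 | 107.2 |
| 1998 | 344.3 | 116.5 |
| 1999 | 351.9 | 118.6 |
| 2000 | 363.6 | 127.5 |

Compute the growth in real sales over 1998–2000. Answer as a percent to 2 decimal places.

Real sales 1998 = 344.3/1.165 = 295.54.
Real sales 2000 = 363.6/1.275 = 285.18.
Change = 285.18/295.54 − 1 = -0.0351.

-3.51%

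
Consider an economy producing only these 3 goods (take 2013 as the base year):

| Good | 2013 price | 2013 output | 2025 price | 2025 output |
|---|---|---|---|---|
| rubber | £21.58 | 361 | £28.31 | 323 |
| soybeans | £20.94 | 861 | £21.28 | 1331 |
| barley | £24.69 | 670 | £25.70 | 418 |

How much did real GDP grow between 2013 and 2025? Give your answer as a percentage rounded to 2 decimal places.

6.61%

Real GDP 2013 = Nominal GDP 2013 = 21.58·361 + 20.94·861 + 24.69·670 = 42362.02.
Real GDP 2025 (at 2013 prices) = 21.58·323 + 20.94·1331 + 24.69·418 = 45161.90.
Real growth = 45161.90/42362.02 − 1 = 0.0661.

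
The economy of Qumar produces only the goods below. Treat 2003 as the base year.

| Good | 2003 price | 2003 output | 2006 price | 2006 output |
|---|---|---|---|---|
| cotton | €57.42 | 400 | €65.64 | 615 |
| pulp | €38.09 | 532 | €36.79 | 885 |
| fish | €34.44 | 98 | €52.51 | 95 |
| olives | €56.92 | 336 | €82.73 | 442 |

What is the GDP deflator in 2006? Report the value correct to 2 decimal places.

Nominal GDP 2006 = 65.64·615 + 36.79·885 + 52.51·95 + 82.73·442 = 114482.86.
Real GDP 2006 (at 2003 prices) = 57.42·615 + 38.09·885 + 34.44·95 + 56.92·442 = 97453.39.
Deflator = Nominal/Real × 100 = 114482.86/97453.39 × 100 = 117.474.

117.47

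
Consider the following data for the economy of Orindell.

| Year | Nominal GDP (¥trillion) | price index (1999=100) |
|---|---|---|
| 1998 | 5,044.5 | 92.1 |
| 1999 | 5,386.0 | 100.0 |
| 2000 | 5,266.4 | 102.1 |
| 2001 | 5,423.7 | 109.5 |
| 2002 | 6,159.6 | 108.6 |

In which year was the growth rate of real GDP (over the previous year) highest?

1999: real = 5386.0/1.000 = 5386.00; growth vs 1998 (5477.20) = -1.67%.
2000: real = 5266.4/1.021 = 5158.08; growth vs 1999 (5386.00) = -4.23%.
2001: real = 5423.7/1.095 = 4953.15; growth vs 2000 (5158.08) = -3.97%.
2002: real = 6159.6/1.086 = 5671.82; growth vs 2001 (4953.15) = 14.51%.

2002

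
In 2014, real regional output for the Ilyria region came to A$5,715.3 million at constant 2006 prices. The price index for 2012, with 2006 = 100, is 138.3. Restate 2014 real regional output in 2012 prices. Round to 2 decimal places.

A$7,904.26 million

Real regional output in 2012 prices = Real regional output in 2006 prices × (P_2012/P_2006) = 5715.3 × 1.383 = 7904.26.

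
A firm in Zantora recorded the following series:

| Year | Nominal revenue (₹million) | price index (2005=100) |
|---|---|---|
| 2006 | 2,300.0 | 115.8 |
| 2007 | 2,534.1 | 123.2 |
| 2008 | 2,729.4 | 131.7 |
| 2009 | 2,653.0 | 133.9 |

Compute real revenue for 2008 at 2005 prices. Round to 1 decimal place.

Real revenue 2008 = 2729.4 / 1.317 = 2072.44.

₹2,072.4 million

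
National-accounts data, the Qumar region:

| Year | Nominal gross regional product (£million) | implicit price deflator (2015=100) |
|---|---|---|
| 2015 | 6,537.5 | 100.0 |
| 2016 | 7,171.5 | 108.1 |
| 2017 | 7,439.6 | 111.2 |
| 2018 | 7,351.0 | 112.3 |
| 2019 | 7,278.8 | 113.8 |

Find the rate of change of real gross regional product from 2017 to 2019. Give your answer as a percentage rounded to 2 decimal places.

Real gross regional product 2017 = 7439.6/1.112 = 6690.29.
Real gross regional product 2019 = 7278.8/1.138 = 6396.13.
Change = 6396.13/6690.29 − 1 = -0.0440.

-4.40%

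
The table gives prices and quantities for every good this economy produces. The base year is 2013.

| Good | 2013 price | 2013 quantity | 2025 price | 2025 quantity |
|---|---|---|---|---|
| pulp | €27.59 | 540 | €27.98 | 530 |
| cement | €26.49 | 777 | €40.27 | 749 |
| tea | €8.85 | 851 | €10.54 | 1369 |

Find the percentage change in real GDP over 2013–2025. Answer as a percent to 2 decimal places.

Real GDP 2013 = Nominal GDP 2013 = 27.59·540 + 26.49·777 + 8.85·851 = 43012.68.
Real GDP 2025 (at 2013 prices) = 27.59·530 + 26.49·749 + 8.85·1369 = 46579.36.
Real growth = 46579.36/43012.68 − 1 = 0.0829.

8.29%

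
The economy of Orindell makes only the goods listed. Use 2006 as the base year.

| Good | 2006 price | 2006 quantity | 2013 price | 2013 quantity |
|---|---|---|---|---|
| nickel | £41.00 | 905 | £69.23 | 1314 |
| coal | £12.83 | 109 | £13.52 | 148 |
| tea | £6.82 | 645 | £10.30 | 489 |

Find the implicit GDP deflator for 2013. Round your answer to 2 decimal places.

Nominal GDP 2013 = 69.23·1314 + 13.52·148 + 10.30·489 = 98005.88.
Real GDP 2013 (at 2006 prices) = 41.00·1314 + 12.83·148 + 6.82·489 = 59107.82.
Deflator = Nominal/Real × 100 = 98005.88/59107.82 × 100 = 165.809.

165.81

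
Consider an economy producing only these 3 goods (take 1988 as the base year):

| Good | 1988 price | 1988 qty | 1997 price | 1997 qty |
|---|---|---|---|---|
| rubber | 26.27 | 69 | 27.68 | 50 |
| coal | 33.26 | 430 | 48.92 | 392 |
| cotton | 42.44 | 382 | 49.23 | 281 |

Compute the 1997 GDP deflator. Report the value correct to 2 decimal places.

Nominal GDP 1997 = 27.68·50 + 48.92·392 + 49.23·281 = 34394.27.
Real GDP 1997 (at 1988 prices) = 26.27·50 + 33.26·392 + 42.44·281 = 26277.06.
Deflator = Nominal/Real × 100 = 34394.27/26277.06 × 100 = 130.891.

130.89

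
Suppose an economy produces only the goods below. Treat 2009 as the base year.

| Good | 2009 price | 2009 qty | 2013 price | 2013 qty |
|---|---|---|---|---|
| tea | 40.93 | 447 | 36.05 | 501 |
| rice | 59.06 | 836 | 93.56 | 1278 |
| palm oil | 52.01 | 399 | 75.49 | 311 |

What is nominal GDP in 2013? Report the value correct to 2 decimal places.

Nominal GDP 2013 = Σ (p_2013 × q_2013) = 36.05·501 + 93.56·1278 + 75.49·311 = 161108.12.

161108.12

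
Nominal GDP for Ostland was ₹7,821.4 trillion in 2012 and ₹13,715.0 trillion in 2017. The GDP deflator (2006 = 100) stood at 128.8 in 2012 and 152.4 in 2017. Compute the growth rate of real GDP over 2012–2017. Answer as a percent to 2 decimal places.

48.20%

Real GDP 2012 = 7821.4 / 1.288 = 6072.52.
Real GDP 2017 = 13715.0 / 1.524 = 8999.34.
Real growth = 8999.34 / 6072.52 − 1 = 0.4820.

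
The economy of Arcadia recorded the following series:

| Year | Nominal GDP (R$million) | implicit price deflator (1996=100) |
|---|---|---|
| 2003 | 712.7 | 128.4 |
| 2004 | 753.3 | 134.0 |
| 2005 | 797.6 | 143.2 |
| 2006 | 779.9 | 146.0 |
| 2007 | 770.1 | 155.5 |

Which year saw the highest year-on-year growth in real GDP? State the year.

2004: real = 753.3/1.340 = 562.16; growth vs 2003 (555.06) = 1.28%.
2005: real = 797.6/1.432 = 556.98; growth vs 2004 (562.16) = -0.92%.
2006: real = 779.9/1.460 = 534.18; growth vs 2005 (556.98) = -4.09%.
2007: real = 770.1/1.555 = 495.24; growth vs 2006 (534.18) = -7.29%.

2004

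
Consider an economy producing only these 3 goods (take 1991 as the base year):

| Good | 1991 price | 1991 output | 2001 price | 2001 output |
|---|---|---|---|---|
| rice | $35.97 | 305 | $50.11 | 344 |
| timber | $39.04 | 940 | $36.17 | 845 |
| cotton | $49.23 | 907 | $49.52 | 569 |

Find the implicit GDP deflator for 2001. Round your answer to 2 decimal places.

Nominal GDP 2001 = 50.11·344 + 36.17·845 + 49.52·569 = 75978.37.
Real GDP 2001 (at 1991 prices) = 35.97·344 + 39.04·845 + 49.23·569 = 73374.35.
Deflator = Nominal/Real × 100 = 75978.37/73374.35 × 100 = 103.549.

103.55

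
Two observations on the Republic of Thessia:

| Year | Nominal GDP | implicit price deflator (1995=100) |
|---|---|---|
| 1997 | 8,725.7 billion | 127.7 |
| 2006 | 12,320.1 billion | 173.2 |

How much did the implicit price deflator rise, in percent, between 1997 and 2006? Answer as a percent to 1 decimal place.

35.6%

Price-level change = 173.2 / 127.7 − 1 = 0.3563.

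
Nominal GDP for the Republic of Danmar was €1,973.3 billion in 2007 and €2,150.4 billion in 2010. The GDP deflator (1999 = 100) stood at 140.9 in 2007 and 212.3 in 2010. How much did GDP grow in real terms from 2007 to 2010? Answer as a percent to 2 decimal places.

Deflate each year: 2007 → 1973.3/1.409 = 1400.50; 2010 → 2150.4/2.123 = 1012.91.
So real GDP changed by 1012.91/1400.50 − 1 = -0.2768, i.e. -27.68%.

-27.68%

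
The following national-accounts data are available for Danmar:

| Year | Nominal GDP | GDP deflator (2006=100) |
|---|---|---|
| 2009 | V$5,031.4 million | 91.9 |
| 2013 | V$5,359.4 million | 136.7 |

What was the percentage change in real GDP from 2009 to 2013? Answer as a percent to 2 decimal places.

-28.39%

Deflate each year: 2009 → 5031.4/0.919 = 5474.86; 2013 → 5359.4/1.367 = 3920.56.
So real GDP changed by 3920.56/5474.86 − 1 = -0.2839, i.e. -28.39%.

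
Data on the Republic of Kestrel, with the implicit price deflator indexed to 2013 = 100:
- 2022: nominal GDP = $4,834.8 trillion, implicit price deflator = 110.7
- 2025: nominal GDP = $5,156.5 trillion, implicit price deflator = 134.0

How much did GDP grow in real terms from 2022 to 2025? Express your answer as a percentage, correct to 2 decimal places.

Deflate each year: 2022 → 4834.8/1.107 = 4367.48; 2025 → 5156.5/1.340 = 3848.13.
So real GDP changed by 3848.13/4367.48 − 1 = -0.1189, i.e. -11.89%.

-11.89%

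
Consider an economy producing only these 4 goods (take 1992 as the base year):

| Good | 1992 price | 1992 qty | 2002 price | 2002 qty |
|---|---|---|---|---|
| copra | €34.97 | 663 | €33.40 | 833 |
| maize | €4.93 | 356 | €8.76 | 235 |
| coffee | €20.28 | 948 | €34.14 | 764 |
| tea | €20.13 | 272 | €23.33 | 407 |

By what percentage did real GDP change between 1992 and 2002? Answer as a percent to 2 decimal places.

Real GDP 1992 = Nominal GDP 1992 = 34.97·663 + 4.93·356 + 20.28·948 + 20.13·272 = 49640.99.
Real GDP 2002 (at 1992 prices) = 34.97·833 + 4.93·235 + 20.28·764 + 20.13·407 = 53975.39.
Real growth = 53975.39/49640.99 − 1 = 0.0873.

8.73%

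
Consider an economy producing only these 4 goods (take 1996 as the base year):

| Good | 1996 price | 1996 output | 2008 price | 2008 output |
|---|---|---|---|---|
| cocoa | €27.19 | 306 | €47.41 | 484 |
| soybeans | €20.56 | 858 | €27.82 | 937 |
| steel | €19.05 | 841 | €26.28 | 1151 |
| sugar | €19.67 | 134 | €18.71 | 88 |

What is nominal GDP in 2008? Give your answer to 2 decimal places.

Nominal GDP 2008 = Σ (p_2008 × q_2008) = 47.41·484 + 27.82·937 + 26.28·1151 + 18.71·88 = 80908.54.

€80908.54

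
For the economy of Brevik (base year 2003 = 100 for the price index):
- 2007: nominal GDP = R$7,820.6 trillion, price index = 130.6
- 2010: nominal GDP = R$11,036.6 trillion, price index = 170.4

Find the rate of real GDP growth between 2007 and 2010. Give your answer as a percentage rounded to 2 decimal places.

Deflate each year: 2007 → 7820.6/1.306 = 5988.21; 2010 → 11036.6/1.704 = 6476.88.
So real GDP changed by 6476.88/5988.21 − 1 = 0.0816, i.e. 8.16%.

8.16%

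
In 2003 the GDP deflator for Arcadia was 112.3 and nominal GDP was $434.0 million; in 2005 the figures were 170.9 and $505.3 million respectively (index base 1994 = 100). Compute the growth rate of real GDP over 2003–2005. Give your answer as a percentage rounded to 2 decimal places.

Real GDP 2003 = 434.0 / 1.123 = 386.46.
Real GDP 2005 = 505.3 / 1.709 = 295.67.
Real growth = 295.67 / 386.46 − 1 = -0.2349.

-23.49%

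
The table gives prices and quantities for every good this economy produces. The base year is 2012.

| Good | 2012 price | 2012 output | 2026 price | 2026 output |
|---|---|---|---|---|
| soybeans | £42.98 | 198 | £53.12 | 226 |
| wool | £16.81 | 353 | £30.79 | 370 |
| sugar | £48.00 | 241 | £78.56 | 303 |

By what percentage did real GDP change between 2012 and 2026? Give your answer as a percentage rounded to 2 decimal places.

Real GDP 2012 = Nominal GDP 2012 = 42.98·198 + 16.81·353 + 48.00·241 = 26011.97.
Real GDP 2026 (at 2012 prices) = 42.98·226 + 16.81·370 + 48.00·303 = 30477.18.
Real growth = 30477.18/26011.97 − 1 = 0.1717.

17.17%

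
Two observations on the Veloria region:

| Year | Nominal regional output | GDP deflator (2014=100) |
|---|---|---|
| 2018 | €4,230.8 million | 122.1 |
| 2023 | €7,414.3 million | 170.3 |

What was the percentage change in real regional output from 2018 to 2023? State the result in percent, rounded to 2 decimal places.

Deflate each year: 2018 → 4230.8/1.221 = 3465.03; 2023 → 7414.3/1.703 = 4353.67.
So real regional output changed by 4353.67/3465.03 − 1 = 0.2565, i.e. 25.65%.

25.65%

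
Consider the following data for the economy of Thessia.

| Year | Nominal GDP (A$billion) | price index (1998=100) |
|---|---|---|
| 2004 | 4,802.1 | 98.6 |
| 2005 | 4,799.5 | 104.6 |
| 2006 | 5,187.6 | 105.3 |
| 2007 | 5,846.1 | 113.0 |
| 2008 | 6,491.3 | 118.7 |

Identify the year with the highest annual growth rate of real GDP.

2005: real = 4799.5/1.046 = 4588.43; growth vs 2004 (4870.28) = -5.79%.
2006: real = 5187.6/1.053 = 4926.50; growth vs 2005 (4588.43) = 7.37%.
2007: real = 5846.1/1.130 = 5173.54; growth vs 2006 (4926.50) = 5.01%.
2008: real = 6491.3/1.187 = 5468.66; growth vs 2007 (5173.54) = 5.70%.

2006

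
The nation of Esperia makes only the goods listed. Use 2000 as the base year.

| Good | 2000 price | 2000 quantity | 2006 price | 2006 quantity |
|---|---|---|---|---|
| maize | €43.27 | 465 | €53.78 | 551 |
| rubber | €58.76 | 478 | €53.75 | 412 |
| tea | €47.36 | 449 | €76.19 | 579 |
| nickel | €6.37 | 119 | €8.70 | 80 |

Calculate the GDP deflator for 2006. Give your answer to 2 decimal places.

Nominal GDP 2006 = 53.78·551 + 53.75·412 + 76.19·579 + 8.70·80 = 96587.79.
Real GDP 2006 (at 2000 prices) = 43.27·551 + 58.76·412 + 47.36·579 + 6.37·80 = 75981.93.
Deflator = Nominal/Real × 100 = 96587.79/75981.93 × 100 = 127.119.

127.12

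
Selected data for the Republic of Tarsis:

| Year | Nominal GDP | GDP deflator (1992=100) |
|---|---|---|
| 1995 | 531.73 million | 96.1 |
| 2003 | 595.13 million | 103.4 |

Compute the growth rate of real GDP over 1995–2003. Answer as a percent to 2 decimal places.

4.02%

Deflate each year: 1995 → 531.73/0.961 = 553.31; 2003 → 595.13/1.034 = 575.56.
So real GDP changed by 575.56/553.31 − 1 = 0.0402, i.e. 4.02%.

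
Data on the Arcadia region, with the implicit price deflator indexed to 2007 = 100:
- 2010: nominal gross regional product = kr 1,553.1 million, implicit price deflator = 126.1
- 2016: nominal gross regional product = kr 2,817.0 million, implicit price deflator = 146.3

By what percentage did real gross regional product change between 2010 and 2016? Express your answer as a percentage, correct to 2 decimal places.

56.34%

Real gross regional product 2010 = 1553.1 / 1.261 = 1231.64.
Real gross regional product 2016 = 2817.0 / 1.463 = 1925.50.
Real growth = 1925.50 / 1231.64 − 1 = 0.5634.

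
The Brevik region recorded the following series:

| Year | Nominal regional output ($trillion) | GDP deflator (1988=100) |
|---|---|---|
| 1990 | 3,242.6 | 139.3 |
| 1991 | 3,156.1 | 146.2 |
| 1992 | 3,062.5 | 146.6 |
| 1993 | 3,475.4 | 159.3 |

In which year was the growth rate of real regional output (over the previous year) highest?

1991: real = 3156.1/1.462 = 2158.76; growth vs 1990 (2327.78) = -7.26%.
1992: real = 3062.5/1.466 = 2089.02; growth vs 1991 (2158.76) = -3.23%.
1993: real = 3475.4/1.593 = 2181.67; growth vs 1992 (2089.02) = 4.44%.

1993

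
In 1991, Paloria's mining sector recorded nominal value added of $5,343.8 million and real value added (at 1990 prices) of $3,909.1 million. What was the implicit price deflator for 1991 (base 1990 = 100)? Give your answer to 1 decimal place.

implicit price deflator = (Nominal / Real) × 100 = 5343.8 / 3909.1 × 100 = 136.70.

136.7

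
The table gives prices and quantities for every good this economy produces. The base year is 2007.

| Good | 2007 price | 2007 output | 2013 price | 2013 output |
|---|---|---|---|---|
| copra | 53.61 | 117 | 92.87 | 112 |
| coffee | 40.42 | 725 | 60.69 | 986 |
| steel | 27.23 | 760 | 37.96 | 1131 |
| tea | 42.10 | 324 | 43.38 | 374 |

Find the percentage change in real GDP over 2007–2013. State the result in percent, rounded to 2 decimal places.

32.17%

Real GDP 2007 = Nominal GDP 2007 = 53.61·117 + 40.42·725 + 27.23·760 + 42.10·324 = 69912.07.
Real GDP 2013 (at 2007 prices) = 53.61·112 + 40.42·986 + 27.23·1131 + 42.10·374 = 92400.97.
Real growth = 92400.97/69912.07 − 1 = 0.3217.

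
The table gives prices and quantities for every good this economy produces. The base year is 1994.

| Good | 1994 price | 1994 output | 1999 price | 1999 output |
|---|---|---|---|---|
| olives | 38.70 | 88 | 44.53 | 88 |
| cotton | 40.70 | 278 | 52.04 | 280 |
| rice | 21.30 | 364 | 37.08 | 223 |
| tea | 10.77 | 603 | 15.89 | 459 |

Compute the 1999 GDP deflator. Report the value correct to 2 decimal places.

139.02

Nominal GDP 1999 = 44.53·88 + 52.04·280 + 37.08·223 + 15.89·459 = 34052.19.
Real GDP 1999 (at 1994 prices) = 38.70·88 + 40.70·280 + 21.30·223 + 10.77·459 = 24494.93.
Deflator = Nominal/Real × 100 = 34052.19/24494.93 × 100 = 139.017.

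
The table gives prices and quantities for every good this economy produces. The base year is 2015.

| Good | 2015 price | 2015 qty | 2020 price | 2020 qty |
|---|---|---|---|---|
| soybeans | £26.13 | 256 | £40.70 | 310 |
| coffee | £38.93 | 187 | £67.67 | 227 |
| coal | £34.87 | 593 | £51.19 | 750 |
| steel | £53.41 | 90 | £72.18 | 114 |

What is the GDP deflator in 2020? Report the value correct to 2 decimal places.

151.69

Nominal GDP 2020 = 40.70·310 + 67.67·227 + 51.19·750 + 72.18·114 = 74599.11.
Real GDP 2020 (at 2015 prices) = 26.13·310 + 38.93·227 + 34.87·750 + 53.41·114 = 49178.65.
Deflator = Nominal/Real × 100 = 74599.11/49178.65 × 100 = 151.690.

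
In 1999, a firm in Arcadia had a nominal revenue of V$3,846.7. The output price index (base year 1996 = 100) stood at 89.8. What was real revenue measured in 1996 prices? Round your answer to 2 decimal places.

Real revenue = Nominal / (output price index/100) = 3846.7 / 0.898 = 4283.63.

V$4,283.63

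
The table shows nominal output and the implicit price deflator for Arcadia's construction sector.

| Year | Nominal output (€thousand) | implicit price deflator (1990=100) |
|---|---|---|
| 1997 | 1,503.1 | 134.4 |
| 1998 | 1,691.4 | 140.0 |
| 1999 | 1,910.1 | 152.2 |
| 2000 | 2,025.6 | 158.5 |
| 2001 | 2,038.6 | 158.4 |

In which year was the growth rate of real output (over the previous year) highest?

1998

1998: real = 1691.4/1.400 = 1208.14; growth vs 1997 (1118.38) = 8.03%.
1999: real = 1910.1/1.522 = 1254.99; growth vs 1998 (1208.14) = 3.88%.
2000: real = 2025.6/1.585 = 1277.98; growth vs 1999 (1254.99) = 1.83%.
2001: real = 2038.6/1.584 = 1286.99; growth vs 2000 (1277.98) = 0.71%.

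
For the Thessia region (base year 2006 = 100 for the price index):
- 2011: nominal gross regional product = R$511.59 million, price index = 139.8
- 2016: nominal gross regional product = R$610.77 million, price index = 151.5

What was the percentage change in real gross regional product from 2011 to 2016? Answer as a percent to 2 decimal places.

Deflate each year: 2011 → 511.59/1.398 = 365.94; 2016 → 610.77/1.515 = 403.15.
So real gross regional product changed by 403.15/365.94 − 1 = 0.1017, i.e. 10.17%.

10.17%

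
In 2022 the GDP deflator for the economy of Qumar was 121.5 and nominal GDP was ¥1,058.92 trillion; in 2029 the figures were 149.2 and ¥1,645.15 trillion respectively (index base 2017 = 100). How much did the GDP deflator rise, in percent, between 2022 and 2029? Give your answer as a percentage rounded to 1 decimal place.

Price-level change = 149.2 / 121.5 − 1 = 0.2280.

22.8%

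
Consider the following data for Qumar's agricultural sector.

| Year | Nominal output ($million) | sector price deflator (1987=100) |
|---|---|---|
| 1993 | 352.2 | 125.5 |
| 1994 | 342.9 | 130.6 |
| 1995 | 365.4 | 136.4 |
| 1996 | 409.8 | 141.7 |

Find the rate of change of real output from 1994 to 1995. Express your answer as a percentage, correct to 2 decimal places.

Real output 1994 = 342.9/1.306 = 262.56.
Real output 1995 = 365.4/1.364 = 267.89.
Change = 267.89/262.56 − 1 = 0.0203.

2.03%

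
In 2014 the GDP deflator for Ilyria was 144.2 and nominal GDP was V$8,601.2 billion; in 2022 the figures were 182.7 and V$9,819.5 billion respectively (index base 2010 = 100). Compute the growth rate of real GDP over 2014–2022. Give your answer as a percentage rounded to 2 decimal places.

-9.89%

Real GDP 2014 = 8601.2 / 1.442 = 5964.77.
Real GDP 2022 = 9819.5 / 1.827 = 5374.66.
Real growth = 5374.66 / 5964.77 − 1 = -0.0989.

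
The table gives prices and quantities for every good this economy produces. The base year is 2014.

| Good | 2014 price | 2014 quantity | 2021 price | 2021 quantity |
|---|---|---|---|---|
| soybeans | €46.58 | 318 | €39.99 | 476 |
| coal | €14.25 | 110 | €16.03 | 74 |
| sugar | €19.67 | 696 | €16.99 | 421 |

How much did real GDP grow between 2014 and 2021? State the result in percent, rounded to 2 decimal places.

4.78%

Real GDP 2014 = Nominal GDP 2014 = 46.58·318 + 14.25·110 + 19.67·696 = 30070.26.
Real GDP 2021 (at 2014 prices) = 46.58·476 + 14.25·74 + 19.67·421 = 31507.65.
Real growth = 31507.65/30070.26 − 1 = 0.0478.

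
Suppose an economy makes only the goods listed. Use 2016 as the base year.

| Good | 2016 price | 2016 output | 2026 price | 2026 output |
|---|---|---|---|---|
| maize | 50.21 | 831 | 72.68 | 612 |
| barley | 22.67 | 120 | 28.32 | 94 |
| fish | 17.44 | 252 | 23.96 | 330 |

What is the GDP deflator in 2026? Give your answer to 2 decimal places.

142.56

Nominal GDP 2026 = 72.68·612 + 28.32·94 + 23.96·330 = 55049.04.
Real GDP 2026 (at 2016 prices) = 50.21·612 + 22.67·94 + 17.44·330 = 38614.70.
Deflator = Nominal/Real × 100 = 55049.04/38614.70 × 100 = 142.560.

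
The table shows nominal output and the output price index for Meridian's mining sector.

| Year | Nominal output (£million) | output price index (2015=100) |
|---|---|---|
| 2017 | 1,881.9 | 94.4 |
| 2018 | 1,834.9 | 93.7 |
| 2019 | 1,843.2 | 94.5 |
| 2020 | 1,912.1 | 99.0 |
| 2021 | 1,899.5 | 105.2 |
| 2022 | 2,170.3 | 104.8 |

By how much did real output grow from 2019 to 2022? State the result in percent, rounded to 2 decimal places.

Real output 2019 = 1843.2/0.945 = 1950.48.
Real output 2022 = 2170.3/1.048 = 2070.90.
Change = 2070.90/1950.48 − 1 = 0.0617.

6.17%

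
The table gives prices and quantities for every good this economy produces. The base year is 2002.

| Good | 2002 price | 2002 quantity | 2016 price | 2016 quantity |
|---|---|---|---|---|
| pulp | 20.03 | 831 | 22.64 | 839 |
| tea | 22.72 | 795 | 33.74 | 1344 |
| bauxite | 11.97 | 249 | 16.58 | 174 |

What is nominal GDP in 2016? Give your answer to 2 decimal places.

Nominal GDP 2016 = Σ (p_2016 × q_2016) = 22.64·839 + 33.74·1344 + 16.58·174 = 67226.44.

67226.44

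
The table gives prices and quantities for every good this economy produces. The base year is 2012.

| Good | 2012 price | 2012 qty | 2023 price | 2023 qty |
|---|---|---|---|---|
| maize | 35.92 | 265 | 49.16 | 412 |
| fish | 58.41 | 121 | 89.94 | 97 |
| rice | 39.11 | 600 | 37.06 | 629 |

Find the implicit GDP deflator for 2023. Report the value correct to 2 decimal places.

Nominal GDP 2023 = 49.16·412 + 89.94·97 + 37.06·629 = 52288.84.
Real GDP 2023 (at 2012 prices) = 35.92·412 + 58.41·97 + 39.11·629 = 45065.00.
Deflator = Nominal/Real × 100 = 52288.84/45065.00 × 100 = 116.030.

116.03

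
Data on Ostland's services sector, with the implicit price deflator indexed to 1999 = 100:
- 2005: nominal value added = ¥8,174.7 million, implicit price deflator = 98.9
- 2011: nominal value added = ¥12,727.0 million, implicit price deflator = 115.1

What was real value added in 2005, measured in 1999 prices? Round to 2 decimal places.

¥8,265.62 million

Real value added = Nominal / (implicit price deflator/100) = 8174.7 / 0.989 = 8265.62.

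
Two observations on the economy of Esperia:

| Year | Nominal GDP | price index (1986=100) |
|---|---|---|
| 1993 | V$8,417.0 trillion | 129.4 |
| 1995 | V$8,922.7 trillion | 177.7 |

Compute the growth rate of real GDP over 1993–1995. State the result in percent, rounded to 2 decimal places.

-22.81%

Real GDP 1993 = 8417.0 / 1.294 = 6504.64.
Real GDP 1995 = 8922.7 / 1.777 = 5021.22.
Real growth = 5021.22 / 6504.64 − 1 = -0.2281.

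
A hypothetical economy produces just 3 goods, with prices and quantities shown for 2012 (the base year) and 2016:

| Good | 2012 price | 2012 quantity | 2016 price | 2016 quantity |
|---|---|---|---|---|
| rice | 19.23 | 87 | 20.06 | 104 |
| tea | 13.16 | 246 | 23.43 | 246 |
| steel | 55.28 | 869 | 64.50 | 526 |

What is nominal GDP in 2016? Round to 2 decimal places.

41777.02

Nominal GDP 2016 = Σ (p_2016 × q_2016) = 20.06·104 + 23.43·246 + 64.50·526 = 41777.02.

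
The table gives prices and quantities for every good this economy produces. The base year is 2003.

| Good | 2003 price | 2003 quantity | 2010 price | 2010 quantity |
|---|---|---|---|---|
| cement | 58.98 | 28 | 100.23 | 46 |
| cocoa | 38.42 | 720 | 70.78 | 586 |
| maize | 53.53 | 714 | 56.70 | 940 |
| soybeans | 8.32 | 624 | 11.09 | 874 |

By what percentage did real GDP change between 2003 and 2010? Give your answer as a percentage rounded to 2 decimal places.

13.88%

Real GDP 2003 = Nominal GDP 2003 = 58.98·28 + 38.42·720 + 53.53·714 + 8.32·624 = 72725.94.
Real GDP 2010 (at 2003 prices) = 58.98·46 + 38.42·586 + 53.53·940 + 8.32·874 = 82817.08.
Real growth = 82817.08/72725.94 − 1 = 0.1388.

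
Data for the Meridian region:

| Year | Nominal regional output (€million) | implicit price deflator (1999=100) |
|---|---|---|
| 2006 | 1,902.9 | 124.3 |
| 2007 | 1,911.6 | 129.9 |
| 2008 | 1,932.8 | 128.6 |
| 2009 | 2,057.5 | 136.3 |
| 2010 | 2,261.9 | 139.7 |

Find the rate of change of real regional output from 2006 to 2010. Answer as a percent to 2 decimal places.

Real regional output 2006 = 1902.9/1.243 = 1530.89.
Real regional output 2010 = 2261.9/1.397 = 1619.11.
Change = 1619.11/1530.89 − 1 = 0.0576.

5.76%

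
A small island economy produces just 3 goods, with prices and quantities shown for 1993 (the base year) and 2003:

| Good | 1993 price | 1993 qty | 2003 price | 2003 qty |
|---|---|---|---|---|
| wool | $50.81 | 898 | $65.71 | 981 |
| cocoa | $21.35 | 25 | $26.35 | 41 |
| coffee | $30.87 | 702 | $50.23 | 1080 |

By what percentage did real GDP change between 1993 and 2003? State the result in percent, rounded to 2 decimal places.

23.92%

Real GDP 1993 = Nominal GDP 1993 = 50.81·898 + 21.35·25 + 30.87·702 = 67831.87.
Real GDP 2003 (at 1993 prices) = 50.81·981 + 21.35·41 + 30.87·1080 = 84059.56.
Real growth = 84059.56/67831.87 − 1 = 0.2392.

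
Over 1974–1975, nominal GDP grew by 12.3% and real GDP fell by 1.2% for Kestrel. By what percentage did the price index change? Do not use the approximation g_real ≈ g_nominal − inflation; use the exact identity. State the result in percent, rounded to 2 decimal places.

(1 + g_nom) = (1 + g_real)(1 + π), so π = 1.1230 / 0.9880 − 1 = 0.13664.

13.66%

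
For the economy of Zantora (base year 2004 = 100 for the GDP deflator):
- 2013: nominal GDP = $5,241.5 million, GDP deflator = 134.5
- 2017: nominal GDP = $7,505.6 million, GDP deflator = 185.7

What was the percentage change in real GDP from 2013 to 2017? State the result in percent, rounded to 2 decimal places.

Real GDP 2013 = 5241.5 / 1.345 = 3897.03.
Real GDP 2017 = 7505.6 / 1.857 = 4041.79.
Real growth = 4041.79 / 3897.03 − 1 = 0.0371.

3.71%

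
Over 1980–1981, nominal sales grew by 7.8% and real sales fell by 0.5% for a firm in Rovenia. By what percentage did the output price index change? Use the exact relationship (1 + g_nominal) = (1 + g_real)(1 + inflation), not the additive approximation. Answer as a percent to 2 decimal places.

(1 + g_nom) = (1 + g_real)(1 + π), so π = 1.0780 / 0.9950 − 1 = 0.08342.

8.34%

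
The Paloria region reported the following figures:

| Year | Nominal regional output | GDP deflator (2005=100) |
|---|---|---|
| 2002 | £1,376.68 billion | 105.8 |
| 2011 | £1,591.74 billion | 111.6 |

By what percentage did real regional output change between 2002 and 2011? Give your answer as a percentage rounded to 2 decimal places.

9.61%

Deflate each year: 2002 → 1376.68/1.058 = 1301.21; 2011 → 1591.74/1.116 = 1426.29.
So real regional output changed by 1426.29/1301.21 − 1 = 0.0961, i.e. 9.61%.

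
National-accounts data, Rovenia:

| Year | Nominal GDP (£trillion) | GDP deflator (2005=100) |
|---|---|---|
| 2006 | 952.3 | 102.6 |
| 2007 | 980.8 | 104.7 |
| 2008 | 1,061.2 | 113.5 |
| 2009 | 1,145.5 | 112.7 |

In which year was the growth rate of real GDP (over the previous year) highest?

2009

2007: real = 980.8/1.047 = 936.77; growth vs 2006 (928.17) = 0.93%.
2008: real = 1061.2/1.135 = 934.98; growth vs 2007 (936.77) = -0.19%.
2009: real = 1145.5/1.127 = 1016.42; growth vs 2008 (934.98) = 8.71%.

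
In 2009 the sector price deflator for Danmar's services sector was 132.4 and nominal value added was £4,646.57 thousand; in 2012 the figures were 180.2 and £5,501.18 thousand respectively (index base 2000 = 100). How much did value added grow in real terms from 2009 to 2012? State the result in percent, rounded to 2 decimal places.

-13.01%

Real value added 2009 = 4646.57 / 1.324 = 3509.49.
Real value added 2012 = 5501.18 / 1.802 = 3052.82.
Real growth = 3052.82 / 3509.49 − 1 = -0.1301.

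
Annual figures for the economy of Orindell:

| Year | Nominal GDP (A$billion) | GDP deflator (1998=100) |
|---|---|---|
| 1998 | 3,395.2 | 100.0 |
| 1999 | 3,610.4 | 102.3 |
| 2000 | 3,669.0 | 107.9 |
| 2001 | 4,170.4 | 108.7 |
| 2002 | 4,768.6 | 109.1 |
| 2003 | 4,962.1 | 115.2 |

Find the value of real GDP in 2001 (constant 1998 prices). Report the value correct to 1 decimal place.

Real GDP 2001 = 4170.4 / 1.087 = 3836.61.

A$3,836.6 billion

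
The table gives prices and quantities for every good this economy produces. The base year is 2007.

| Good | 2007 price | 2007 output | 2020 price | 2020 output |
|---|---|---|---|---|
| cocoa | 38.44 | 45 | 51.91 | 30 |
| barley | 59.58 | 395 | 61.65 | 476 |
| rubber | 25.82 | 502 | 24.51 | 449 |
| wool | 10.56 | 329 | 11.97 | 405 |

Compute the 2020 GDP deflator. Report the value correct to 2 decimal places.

103.02

Nominal GDP 2020 = 51.91·30 + 61.65·476 + 24.51·449 + 11.97·405 = 46755.54.
Real GDP 2020 (at 2007 prices) = 38.44·30 + 59.58·476 + 25.82·449 + 10.56·405 = 45383.26.
Deflator = Nominal/Real × 100 = 46755.54/45383.26 × 100 = 103.024.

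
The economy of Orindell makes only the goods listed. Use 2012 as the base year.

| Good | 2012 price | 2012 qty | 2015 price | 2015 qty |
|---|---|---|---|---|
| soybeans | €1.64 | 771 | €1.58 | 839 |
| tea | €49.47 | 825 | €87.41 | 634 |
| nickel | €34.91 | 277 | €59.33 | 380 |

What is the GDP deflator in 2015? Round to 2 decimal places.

172.35

Nominal GDP 2015 = 1.58·839 + 87.41·634 + 59.33·380 = 79288.96.
Real GDP 2015 (at 2012 prices) = 1.64·839 + 49.47·634 + 34.91·380 = 46005.74.
Deflator = Nominal/Real × 100 = 79288.96/46005.74 × 100 = 172.346.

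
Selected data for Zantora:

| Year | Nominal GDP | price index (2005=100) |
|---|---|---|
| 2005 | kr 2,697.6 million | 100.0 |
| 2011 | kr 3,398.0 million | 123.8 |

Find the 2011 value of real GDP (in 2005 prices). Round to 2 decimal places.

Real GDP = Nominal / (price index/100) = 3398.0 / 1.238 = 2744.75.

kr 2,744.75 million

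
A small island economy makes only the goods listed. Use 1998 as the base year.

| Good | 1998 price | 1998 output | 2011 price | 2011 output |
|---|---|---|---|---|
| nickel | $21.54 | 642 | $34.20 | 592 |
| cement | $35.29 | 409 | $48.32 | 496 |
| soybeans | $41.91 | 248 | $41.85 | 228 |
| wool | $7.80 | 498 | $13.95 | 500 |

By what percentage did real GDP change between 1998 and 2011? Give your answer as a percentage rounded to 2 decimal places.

Real GDP 1998 = Nominal GDP 1998 = 21.54·642 + 35.29·409 + 41.91·248 + 7.80·498 = 42540.37.
Real GDP 2011 (at 1998 prices) = 21.54·592 + 35.29·496 + 41.91·228 + 7.80·500 = 43711.00.
Real growth = 43711.00/42540.37 − 1 = 0.0275.

2.75%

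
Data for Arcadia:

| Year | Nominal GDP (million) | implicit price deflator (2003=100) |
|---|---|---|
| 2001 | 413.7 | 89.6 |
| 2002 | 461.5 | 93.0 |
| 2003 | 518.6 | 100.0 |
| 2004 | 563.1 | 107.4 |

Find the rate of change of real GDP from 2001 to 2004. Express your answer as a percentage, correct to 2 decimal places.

13.55%

Real GDP 2001 = 413.7/0.896 = 461.72.
Real GDP 2004 = 563.1/1.074 = 524.30.
Change = 524.30/461.72 − 1 = 0.1355.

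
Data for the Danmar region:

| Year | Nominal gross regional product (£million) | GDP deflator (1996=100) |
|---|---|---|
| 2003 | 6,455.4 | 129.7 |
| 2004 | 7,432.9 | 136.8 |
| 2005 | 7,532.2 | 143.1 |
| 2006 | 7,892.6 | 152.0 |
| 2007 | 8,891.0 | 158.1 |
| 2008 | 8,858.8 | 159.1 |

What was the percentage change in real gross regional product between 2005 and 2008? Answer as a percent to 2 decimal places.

5.78%

Real gross regional product 2005 = 7532.2/1.431 = 5263.59.
Real gross regional product 2008 = 8858.8/1.591 = 5568.07.
Change = 5568.07/5263.59 − 1 = 0.0578.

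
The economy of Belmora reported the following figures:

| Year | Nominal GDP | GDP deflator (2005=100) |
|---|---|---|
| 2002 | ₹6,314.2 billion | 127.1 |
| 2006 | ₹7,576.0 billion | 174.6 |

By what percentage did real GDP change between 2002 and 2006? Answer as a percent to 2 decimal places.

-12.66%

Deflate each year: 2002 → 6314.2/1.271 = 4967.90; 2006 → 7576.0/1.746 = 4339.06.
So real GDP changed by 4339.06/4967.90 − 1 = -0.1266, i.e. -12.66%.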